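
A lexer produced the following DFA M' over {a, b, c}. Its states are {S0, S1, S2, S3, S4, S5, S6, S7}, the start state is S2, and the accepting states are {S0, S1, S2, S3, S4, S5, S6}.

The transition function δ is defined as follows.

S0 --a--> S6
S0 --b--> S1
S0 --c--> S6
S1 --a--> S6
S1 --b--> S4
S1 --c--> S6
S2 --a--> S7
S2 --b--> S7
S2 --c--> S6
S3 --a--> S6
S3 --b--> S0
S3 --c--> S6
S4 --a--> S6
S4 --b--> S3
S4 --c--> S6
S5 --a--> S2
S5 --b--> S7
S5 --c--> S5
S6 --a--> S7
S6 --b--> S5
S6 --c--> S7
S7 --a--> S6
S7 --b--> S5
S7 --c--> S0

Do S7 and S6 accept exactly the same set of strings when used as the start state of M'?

No

Every state is reachable, so we keep all 8.
P0 = {S0,S1,S2,S3,S4,S5,S6} | {S7}.
Split {S0,S1,S2,S3,S4,S5,S6} by δ(·,a) → {S0,S1,S3,S4,S5} and {S2,S6}.
Refine {S0,S1,S3,S4,S5} on symbol b: members go to different blocks, giving {S0,S1,S3,S4} and {S5}.
Split {S2,S6} by δ(·,b) → {S2} and {S6}.
Stable partition: {S0,S1,S3,S4} | {S7} | {S2} | {S5} | {S6} — 5 equivalence classes.
S7 and S6 end up in different blocks, so they are distinguishable. For instance, the string 'ε' is accepted from only S6.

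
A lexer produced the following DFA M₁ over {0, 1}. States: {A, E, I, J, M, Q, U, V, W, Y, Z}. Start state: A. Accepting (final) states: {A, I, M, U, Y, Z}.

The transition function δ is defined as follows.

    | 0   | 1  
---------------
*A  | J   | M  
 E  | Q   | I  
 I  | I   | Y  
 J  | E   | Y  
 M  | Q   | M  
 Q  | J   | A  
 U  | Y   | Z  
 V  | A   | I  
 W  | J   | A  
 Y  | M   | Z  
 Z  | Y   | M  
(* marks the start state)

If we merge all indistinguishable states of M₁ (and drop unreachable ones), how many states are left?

8

First remove the unreachable states {U,V,W}; 8 states remain.
P0 = {A,I,M,Y,Z} | {E,J,Q}.
On input 0, block {A,I,M,Y,Z} splits into {I,Y,Z} and {A,M}.
Split {I,Y,Z} by δ(·,0) → {I,Z} and {Y}.
Split {I,Z} by δ(·,0) → {Z} and {I}.
Refine {E,J,Q} on symbol 1: members go to different blocks, giving {E} and {Q} and {J}.
Split {A,M} by δ(·,0) → {M} and {A}.
The partition is now stable with 8 blocks: {Z} | {E} | {M} | {Y} | {I} | {Q} | {J} | {A}.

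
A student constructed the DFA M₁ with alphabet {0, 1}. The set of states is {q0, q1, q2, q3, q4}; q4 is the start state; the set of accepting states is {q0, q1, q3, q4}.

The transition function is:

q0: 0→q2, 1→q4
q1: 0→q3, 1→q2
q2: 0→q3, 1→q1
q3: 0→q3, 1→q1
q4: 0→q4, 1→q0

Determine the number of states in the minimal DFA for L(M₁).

5

Initial partition by acceptance: {q0,q1,q3,q4} | {q2}.
On input 0, block {q0,q1,q3,q4} splits into {q1,q3,q4} and {q0}.
Refine {q1,q3,q4} on symbol 1: members go to different blocks, giving {q1} and {q3} and {q4}.
No further refinement is possible. Final partition (5 blocks): {q1} | {q2} | {q0} | {q3} | {q4}.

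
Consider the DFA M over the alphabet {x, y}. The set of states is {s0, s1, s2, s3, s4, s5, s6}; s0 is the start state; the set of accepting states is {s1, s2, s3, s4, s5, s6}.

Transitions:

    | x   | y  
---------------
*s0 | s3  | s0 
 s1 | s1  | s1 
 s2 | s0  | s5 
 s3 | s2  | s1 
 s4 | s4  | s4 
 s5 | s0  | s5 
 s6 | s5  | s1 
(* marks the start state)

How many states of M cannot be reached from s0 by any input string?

BFS from s0 reaches {s0, s1, s2, s3, s5}; the 2 state(s) s4, s6 are never visited.

2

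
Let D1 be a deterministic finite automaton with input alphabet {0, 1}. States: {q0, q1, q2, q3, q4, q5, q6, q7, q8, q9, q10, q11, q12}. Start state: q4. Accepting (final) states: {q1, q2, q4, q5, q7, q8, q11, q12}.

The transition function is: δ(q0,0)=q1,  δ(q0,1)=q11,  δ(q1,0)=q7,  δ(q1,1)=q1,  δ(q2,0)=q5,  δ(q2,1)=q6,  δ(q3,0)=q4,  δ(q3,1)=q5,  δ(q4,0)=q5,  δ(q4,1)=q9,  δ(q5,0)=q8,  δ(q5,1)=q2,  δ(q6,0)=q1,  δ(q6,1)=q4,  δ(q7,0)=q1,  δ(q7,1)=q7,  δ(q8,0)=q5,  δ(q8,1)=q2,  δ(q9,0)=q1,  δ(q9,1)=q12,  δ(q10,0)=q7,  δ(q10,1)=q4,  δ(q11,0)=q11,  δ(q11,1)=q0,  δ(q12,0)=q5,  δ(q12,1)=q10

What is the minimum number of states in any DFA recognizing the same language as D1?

4

First remove the unreachable states {q0,q3,q11}; 10 states remain.
Start with accepting vs non-accepting: {q1,q2,q4,q5,q7,q8,q12} | {q6,q9,q10}.
Refine {q1,q2,q4,q5,q7,q8,q12} on symbol 1: members go to different blocks, giving {q1,q5,q7,q8} and {q2,q4,q12}.
On input 1, block {q1,q5,q7,q8} splits into {q1,q7} and {q5,q8}.
No further refinement is possible. Final partition (4 blocks): {q1,q7} | {q6,q9,q10} | {q2,q4,q12} | {q5,q8}.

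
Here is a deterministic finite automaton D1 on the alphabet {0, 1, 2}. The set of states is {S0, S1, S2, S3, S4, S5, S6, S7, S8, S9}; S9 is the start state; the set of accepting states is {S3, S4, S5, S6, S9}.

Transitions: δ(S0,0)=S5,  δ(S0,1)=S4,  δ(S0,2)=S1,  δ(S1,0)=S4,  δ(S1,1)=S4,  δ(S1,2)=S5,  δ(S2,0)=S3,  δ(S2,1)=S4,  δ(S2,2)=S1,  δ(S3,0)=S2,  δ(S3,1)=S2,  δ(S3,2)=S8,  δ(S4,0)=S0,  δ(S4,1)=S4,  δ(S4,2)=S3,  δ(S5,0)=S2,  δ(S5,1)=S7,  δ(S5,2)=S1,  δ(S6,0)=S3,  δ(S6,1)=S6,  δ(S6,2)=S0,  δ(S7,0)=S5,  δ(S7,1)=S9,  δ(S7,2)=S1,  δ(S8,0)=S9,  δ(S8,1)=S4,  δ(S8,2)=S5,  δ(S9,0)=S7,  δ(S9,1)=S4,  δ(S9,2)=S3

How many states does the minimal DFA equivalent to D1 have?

4

Reachable states from the start: {S0,S1,S2,S3,S4,S5,S7,S8,S9}. Unreachable: {S6} — drop them.
P0 = {S3,S4,S5,S9} | {S0,S1,S2,S7,S8}.
On input 1, block {S3,S4,S5,S9} splits into {S3,S5} and {S4,S9}.
Split {S0,S1,S2,S7,S8} by δ(·,0) → {S0,S2,S7} and {S1,S8}.
Stable partition: {S3,S5} | {S0,S2,S7} | {S4,S9} | {S1,S8} — 4 equivalence classes.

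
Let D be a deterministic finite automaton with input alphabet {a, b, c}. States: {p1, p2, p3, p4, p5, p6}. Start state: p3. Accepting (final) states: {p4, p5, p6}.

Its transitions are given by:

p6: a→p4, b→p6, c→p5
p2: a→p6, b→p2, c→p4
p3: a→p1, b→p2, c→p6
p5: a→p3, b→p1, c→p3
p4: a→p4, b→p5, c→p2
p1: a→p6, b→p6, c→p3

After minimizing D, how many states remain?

6

Start with accepting vs non-accepting: {p4,p5,p6} | {p1,p2,p3}.
Split {p4,p5,p6} by δ(·,a) → {p4,p6} and {p5}.
On input b, block {p4,p6} splits into {p4} and {p6}.
Refine {p1,p2,p3} on symbol a: members go to different blocks, giving {p1,p2} and {p3}.
On input b, block {p1,p2} splits into {p1} and {p2}.
The partition is now stable with 6 blocks: {p4} | {p1} | {p5} | {p6} | {p3} | {p2}.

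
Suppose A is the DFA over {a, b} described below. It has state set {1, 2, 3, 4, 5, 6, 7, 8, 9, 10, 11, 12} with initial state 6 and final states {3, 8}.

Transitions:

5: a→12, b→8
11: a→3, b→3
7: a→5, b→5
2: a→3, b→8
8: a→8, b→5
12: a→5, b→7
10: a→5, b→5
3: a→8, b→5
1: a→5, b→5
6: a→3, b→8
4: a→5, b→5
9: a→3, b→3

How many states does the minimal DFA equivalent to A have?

Reachable states from the start: {3,5,6,7,8,12}. Unreachable: {1,2,4,9,10,11} — drop them.
Start with accepting vs non-accepting: {3,8} | {5,6,7,12}.
Refine {5,6,7,12} on symbol a: members go to different blocks, giving {5,7,12} and {6}.
Refine {5,7,12} on symbol b: members go to different blocks, giving {7,12} and {5}.
On input b, block {7,12} splits into {7} and {12}.
Stable partition: {3,8} | {7} | {6} | {5} | {12} — 5 equivalence classes.

5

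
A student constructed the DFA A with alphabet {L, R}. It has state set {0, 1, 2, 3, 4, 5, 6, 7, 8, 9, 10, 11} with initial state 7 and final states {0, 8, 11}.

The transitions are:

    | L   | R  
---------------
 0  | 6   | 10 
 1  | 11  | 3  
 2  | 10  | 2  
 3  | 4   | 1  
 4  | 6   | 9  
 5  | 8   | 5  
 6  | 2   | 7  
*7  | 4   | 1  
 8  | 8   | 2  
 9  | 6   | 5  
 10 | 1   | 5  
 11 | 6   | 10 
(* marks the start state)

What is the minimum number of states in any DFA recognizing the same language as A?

States {0} cannot be reached from the start state, so discard them.
P0 = {8,11} | {1,2,3,4,5,6,7,9,10}.
Split {8,11} by δ(·,L) → {8} and {11}.
Split {1,2,3,4,5,6,7,9,10} by δ(·,L) → {2,3,4,6,7,9,10} and {1} and {5}.
Refine {2,3,4,6,7,9,10} on symbol L: members go to different blocks, giving {2,3,4,6,7,9} and {10}.
On input L, block {2,3,4,6,7,9} splits into {3,4,6,7,9} and {2}.
Refine {3,4,6,7,9} on symbol L: members go to different blocks, giving {3,4,7,9} and {6}.
Split {3,4,7,9} by δ(·,L) → {3,7} and {4,9}.
Split {4,9} by δ(·,R) → {4} and {9}.
The partition is now stable with 10 blocks: {8} | {3,7} | {11} | {1} | {5} | {10} | {2} | {6} | {4} | {9}.

10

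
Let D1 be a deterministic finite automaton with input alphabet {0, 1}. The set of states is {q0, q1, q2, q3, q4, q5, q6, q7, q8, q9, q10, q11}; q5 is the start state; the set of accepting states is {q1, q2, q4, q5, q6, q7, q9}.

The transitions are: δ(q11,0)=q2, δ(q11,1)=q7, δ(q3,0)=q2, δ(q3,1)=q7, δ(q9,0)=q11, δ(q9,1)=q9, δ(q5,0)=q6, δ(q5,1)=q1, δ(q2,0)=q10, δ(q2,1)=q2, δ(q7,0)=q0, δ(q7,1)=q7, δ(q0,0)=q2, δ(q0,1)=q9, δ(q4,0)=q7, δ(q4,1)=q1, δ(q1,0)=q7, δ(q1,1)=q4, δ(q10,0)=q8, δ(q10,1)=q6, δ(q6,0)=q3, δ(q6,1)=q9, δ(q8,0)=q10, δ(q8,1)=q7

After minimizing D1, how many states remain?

P0 = {q1,q2,q4,q5,q6,q7,q9} | {q0,q3,q8,q10,q11}.
Split {q1,q2,q4,q5,q6,q7,q9} by δ(·,0) → {q2,q6,q7,q9} and {q1,q4,q5}.
On input 0, block {q0,q3,q8,q10,q11} splits into {q0,q3,q11} and {q8,q10}.
On input 0, block {q2,q6,q7,q9} splits into {q6,q7,q9} and {q2}.
No further refinement is possible. Final partition (5 blocks): {q6,q7,q9} | {q0,q3,q11} | {q1,q4,q5} | {q8,q10} | {q2}.

5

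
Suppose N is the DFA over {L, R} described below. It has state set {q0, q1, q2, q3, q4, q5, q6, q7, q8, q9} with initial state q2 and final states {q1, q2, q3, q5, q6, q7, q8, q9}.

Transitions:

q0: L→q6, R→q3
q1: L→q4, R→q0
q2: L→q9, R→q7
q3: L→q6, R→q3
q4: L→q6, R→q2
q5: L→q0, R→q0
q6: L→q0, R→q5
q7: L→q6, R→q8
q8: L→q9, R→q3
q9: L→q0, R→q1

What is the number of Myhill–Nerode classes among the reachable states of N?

P0 = {q1,q2,q3,q5,q6,q7,q8,q9} | {q0,q4}.
On input L, block {q1,q2,q3,q5,q6,q7,q8,q9} splits into {q1,q5,q6,q9} and {q2,q3,q7,q8}.
Split {q1,q5,q6,q9} by δ(·,R) → {q1,q5} and {q6,q9}.
The partition is now stable with 4 blocks: {q1,q5} | {q0,q4} | {q2,q3,q7,q8} | {q6,q9}.

4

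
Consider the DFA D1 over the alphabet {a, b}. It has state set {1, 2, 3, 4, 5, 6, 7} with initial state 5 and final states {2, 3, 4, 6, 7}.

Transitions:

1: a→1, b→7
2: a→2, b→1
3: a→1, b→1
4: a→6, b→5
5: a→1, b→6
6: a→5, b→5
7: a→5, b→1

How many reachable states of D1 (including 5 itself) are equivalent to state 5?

2

First remove the unreachable states {2,3,4}; 4 states remain.
Initial partition by acceptance: {6,7} | {1,5}.
The partition is now stable with 2 blocks: {6,7} | {1,5}.
State 5 belongs to the block {1,5}, which has 2 states.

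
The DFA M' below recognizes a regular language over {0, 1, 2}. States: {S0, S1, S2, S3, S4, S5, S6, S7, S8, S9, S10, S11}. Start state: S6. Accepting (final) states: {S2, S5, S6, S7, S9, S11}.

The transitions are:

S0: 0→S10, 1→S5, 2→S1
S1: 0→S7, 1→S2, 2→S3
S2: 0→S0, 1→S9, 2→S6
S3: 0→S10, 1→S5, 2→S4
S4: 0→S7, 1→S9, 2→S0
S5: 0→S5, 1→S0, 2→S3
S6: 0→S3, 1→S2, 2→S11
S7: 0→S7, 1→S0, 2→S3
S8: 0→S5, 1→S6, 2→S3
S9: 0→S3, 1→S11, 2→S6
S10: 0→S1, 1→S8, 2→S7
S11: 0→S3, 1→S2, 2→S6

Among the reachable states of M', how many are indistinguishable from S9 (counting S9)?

Every state is reachable, so we keep all 12.
Initial partition by acceptance: {S2,S5,S6,S7,S9,S11} | {S0,S1,S3,S4,S8,S10}.
Split {S2,S5,S6,S7,S9,S11} by δ(·,0) → {S2,S6,S9,S11} and {S5,S7}.
Split {S0,S1,S3,S4,S8,S10} by δ(·,0) → {S0,S3,S10} and {S1,S4,S8}.
On input 0, block {S0,S3,S10} splits into {S0,S3} and {S10}.
No further refinement is possible. Final partition (5 blocks): {S2,S6,S9,S11} | {S0,S3} | {S5,S7} | {S1,S4,S8} | {S10}.
The equivalence class containing S9 is {S2,S6,S9,S11}, of size 4.

4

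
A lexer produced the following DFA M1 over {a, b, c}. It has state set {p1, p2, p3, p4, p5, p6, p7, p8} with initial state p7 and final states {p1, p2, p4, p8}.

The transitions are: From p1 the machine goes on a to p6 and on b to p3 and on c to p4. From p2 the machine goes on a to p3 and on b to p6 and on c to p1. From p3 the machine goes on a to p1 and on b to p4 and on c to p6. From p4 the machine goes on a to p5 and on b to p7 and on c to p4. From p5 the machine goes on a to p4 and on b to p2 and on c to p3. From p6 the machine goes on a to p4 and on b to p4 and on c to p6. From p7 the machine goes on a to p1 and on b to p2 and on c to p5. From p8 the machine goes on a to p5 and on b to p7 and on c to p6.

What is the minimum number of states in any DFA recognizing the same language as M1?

2

First remove the unreachable states {p8}; 7 states remain.
Initial partition by acceptance: {p1,p2,p4} | {p3,p5,p6,p7}.
The partition is now stable with 2 blocks: {p1,p2,p4} | {p3,p5,p6,p7}.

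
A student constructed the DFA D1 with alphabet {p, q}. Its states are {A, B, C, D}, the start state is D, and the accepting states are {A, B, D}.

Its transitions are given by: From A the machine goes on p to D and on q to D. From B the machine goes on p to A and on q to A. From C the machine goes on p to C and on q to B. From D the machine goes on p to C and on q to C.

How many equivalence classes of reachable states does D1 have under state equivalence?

4

All states are reachable from the start state.
P0 = {A,B,D} | {C}.
Refine {A,B,D} on symbol p: members go to different blocks, giving {A,B} and {D}.
Split {A,B} by δ(·,p) → {A} and {B}.
No further refinement is possible. Final partition (4 blocks): {A} | {C} | {D} | {B}.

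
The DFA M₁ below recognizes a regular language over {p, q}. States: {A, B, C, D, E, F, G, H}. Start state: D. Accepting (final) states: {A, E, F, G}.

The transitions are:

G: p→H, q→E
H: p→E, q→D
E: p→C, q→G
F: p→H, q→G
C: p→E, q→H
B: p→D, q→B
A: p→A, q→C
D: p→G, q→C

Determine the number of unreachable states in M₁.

No path from D leads to A, B, F; the other 5 states are all reachable.

3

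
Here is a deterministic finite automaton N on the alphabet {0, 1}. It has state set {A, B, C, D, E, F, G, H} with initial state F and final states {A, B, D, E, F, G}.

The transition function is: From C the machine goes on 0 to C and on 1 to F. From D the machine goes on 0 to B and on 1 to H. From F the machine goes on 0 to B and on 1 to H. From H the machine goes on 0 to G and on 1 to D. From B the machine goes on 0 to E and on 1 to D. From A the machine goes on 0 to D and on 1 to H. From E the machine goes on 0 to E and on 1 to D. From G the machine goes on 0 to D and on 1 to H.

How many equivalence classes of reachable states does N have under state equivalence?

4

First remove the unreachable states {A,C}; 6 states remain.
P0 = {B,D,E,F,G} | {H}.
Split {B,D,E,F,G} by δ(·,1) → {D,F,G} and {B,E}.
Split {D,F,G} by δ(·,0) → {D,F} and {G}.
Stable partition: {D,F} | {H} | {B,E} | {G} — 4 equivalence classes.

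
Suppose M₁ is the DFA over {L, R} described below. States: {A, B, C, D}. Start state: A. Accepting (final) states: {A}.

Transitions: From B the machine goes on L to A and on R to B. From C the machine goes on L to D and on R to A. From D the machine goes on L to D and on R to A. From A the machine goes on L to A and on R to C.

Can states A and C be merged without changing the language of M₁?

States {B} cannot be reached from the start state, so discard them.
P0 = {A} | {C,D}.
No further refinement is possible. Final partition (2 blocks): {A} | {C,D}.
A and C end up in different blocks, so they are distinguishable. For instance, the string 'ε' is accepted from only A.

No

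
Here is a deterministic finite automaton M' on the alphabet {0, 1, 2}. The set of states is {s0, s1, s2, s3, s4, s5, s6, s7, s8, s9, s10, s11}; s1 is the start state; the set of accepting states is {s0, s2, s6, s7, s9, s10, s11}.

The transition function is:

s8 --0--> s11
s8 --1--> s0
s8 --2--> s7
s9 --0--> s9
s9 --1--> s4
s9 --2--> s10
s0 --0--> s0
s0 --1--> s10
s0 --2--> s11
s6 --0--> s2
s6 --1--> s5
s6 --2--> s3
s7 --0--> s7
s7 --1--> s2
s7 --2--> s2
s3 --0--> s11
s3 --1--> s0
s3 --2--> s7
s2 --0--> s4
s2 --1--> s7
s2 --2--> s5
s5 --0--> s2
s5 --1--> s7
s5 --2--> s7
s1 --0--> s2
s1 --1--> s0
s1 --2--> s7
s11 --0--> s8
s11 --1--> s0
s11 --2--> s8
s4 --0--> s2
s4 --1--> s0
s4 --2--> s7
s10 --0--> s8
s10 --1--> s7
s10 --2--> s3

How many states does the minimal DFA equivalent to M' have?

3

First remove the unreachable states {s6,s9}; 10 states remain.
Initial partition by acceptance: {s0,s2,s7,s10,s11} | {s1,s3,s4,s5,s8}.
Split {s0,s2,s7,s10,s11} by δ(·,0) → {s2,s10,s11} and {s0,s7}.
No further refinement is possible. Final partition (3 blocks): {s2,s10,s11} | {s1,s3,s4,s5,s8} | {s0,s7}.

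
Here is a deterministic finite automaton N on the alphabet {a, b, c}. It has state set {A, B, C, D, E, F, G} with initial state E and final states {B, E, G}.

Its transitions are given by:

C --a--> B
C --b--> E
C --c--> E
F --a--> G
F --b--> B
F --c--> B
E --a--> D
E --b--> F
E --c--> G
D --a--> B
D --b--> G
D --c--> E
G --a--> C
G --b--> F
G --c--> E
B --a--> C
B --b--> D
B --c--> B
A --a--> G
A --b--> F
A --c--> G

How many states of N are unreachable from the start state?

1

BFS from E reaches {B, C, D, E, F, G}; the 1 state(s) A are never visited.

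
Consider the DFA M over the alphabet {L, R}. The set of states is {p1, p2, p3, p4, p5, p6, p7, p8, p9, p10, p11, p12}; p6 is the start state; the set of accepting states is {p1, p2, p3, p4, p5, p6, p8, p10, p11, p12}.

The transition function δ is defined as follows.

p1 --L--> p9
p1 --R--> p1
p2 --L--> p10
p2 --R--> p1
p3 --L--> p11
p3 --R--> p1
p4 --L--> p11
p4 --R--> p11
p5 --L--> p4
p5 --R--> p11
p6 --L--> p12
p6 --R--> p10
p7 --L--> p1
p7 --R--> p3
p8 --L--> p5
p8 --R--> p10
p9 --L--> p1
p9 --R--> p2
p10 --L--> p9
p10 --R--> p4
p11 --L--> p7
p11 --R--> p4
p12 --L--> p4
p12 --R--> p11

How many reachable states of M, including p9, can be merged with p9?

2

First remove the unreachable states {p5,p8}; 10 states remain.
P0 = {p1,p2,p3,p4,p6,p10,p11,p12} | {p7,p9}.
Refine {p1,p2,p3,p4,p6,p10,p11,p12} on symbol L: members go to different blocks, giving {p2,p3,p4,p6,p12} and {p1,p10,p11}.
Split {p2,p3,p4,p6,p12} by δ(·,L) → {p2,p3,p4} and {p6,p12}.
On input R, block {p1,p10,p11} splits into {p10,p11} and {p1}.
Refine {p2,p3,p4} on symbol R: members go to different blocks, giving {p2,p3} and {p4}.
Refine {p6,p12} on symbol L: members go to different blocks, giving {p6} and {p12}.
Stable partition: {p2,p3} | {p7,p9} | {p10,p11} | {p6} | {p1} | {p4} | {p12} — 7 equivalence classes.
The equivalence class containing p9 is {p7,p9}, of size 2.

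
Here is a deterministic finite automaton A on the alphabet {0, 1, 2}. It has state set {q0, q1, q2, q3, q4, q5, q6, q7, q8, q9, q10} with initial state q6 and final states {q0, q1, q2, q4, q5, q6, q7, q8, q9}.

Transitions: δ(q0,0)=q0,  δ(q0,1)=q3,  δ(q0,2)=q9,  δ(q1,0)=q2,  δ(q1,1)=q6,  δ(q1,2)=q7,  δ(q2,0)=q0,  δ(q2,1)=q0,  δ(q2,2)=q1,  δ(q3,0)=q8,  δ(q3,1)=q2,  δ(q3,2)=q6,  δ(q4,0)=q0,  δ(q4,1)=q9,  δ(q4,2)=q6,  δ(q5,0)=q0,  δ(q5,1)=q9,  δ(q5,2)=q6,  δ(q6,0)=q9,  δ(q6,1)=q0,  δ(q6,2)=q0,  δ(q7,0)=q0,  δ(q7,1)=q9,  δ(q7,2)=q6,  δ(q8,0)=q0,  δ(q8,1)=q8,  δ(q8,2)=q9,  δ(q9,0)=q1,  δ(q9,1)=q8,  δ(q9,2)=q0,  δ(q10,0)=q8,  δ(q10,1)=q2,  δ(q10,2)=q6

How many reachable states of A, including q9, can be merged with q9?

States {q4,q5,q10} cannot be reached from the start state, so discard them.
Start with accepting vs non-accepting: {q0,q1,q2,q6,q7,q8,q9} | {q3}.
On input 1, block {q0,q1,q2,q6,q7,q8,q9} splits into {q1,q2,q6,q7,q8,q9} and {q0}.
On input 0, block {q1,q2,q6,q7,q8,q9} splits into {q1,q6,q9} and {q2,q7,q8}.
On input 0, block {q1,q6,q9} splits into {q6,q9} and {q1}.
Refine {q6,q9} on symbol 0: members go to different blocks, giving {q6} and {q9}.
Split {q2,q7,q8} by δ(·,1) → {q2} and {q7} and {q8}.
The partition is now stable with 8 blocks: {q6} | {q3} | {q0} | {q2} | {q1} | {q9} | {q7} | {q8}.
The equivalence class containing q9 is {q9}, of size 1.

1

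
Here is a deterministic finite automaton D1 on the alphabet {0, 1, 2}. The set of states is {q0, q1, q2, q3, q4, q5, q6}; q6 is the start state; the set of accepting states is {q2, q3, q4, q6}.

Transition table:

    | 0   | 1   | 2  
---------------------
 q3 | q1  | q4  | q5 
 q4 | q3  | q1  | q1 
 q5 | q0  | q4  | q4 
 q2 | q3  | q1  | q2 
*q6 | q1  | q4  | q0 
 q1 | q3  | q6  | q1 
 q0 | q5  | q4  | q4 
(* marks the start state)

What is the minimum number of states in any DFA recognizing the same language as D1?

States {q2} cannot be reached from the start state, so discard them.
Initial partition by acceptance: {q3,q4,q6} | {q0,q1,q5}.
On input 0, block {q3,q4,q6} splits into {q3,q6} and {q4}.
Refine {q0,q1,q5} on symbol 0: members go to different blocks, giving {q0,q5} and {q1}.
No further refinement is possible. Final partition (4 blocks): {q3,q6} | {q0,q5} | {q4} | {q1}.

4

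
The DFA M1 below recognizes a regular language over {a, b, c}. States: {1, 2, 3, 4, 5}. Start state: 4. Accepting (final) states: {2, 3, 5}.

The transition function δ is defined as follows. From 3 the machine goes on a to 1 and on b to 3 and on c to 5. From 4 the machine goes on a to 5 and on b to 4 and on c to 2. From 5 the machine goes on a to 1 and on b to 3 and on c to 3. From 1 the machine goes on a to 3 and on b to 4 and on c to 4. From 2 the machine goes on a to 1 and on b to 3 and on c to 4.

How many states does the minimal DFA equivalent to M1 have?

4

Start with accepting vs non-accepting: {2,3,5} | {1,4}.
Split {2,3,5} by δ(·,c) → {3,5} and {2}.
Refine {1,4} on symbol c: members go to different blocks, giving {1} and {4}.
The partition is now stable with 4 blocks: {3,5} | {1} | {2} | {4}.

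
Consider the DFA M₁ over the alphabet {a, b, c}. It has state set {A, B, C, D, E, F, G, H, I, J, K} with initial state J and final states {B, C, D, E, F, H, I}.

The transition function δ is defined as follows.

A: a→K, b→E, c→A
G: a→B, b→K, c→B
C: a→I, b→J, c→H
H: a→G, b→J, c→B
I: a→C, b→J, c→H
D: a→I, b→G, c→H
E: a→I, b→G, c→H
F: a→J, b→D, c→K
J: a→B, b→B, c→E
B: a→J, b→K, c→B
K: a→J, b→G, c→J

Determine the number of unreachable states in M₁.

3

BFS from J reaches {B, C, E, G, H, I, J, K}; the 3 state(s) A, D, F are never visited.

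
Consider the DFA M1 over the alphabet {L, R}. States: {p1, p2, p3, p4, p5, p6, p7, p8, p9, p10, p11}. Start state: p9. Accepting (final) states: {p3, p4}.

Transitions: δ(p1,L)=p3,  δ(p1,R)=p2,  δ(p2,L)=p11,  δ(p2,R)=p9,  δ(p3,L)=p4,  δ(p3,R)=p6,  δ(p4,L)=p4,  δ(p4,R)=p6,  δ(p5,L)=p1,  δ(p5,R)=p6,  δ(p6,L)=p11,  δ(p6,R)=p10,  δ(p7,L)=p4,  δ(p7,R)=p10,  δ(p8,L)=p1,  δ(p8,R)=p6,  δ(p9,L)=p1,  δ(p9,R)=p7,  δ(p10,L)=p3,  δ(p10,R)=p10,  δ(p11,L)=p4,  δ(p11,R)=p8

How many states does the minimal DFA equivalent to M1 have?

Reachable states from the start: {p1,p2,p3,p4,p6,p7,p8,p9,p10,p11}. Unreachable: {p5} — drop them.
Start with accepting vs non-accepting: {p3,p4} | {p1,p2,p6,p7,p8,p9,p10,p11}.
Refine {p1,p2,p6,p7,p8,p9,p10,p11} on symbol L: members go to different blocks, giving {p1,p7,p10,p11} and {p2,p6,p8,p9}.
Refine {p1,p7,p10,p11} on symbol R: members go to different blocks, giving {p1,p11} and {p7,p10}.
Split {p2,p6,p8,p9} by δ(·,R) → {p2,p8} and {p6,p9}.
The partition is now stable with 5 blocks: {p3,p4} | {p1,p11} | {p2,p8} | {p7,p10} | {p6,p9}.

5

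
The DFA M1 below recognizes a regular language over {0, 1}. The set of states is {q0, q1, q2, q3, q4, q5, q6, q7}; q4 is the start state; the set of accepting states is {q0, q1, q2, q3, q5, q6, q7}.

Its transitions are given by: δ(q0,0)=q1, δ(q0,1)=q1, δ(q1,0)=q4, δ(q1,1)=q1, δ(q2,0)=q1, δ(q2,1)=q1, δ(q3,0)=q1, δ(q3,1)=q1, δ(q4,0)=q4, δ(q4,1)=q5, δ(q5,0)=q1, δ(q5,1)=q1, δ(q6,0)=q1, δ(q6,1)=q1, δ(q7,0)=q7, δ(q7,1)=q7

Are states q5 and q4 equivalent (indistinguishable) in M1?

Reachable states from the start: {q1,q4,q5}. Unreachable: {q0,q2,q3,q6,q7} — drop them.
Initial partition by acceptance: {q1,q5} | {q4}.
Split {q1,q5} by δ(·,0) → {q1} and {q5}.
No further refinement is possible. Final partition (3 blocks): {q1} | {q4} | {q5}.
q5 and q4 end up in different blocks, so they are distinguishable. For instance, the string 'ε' is accepted from only q5.

No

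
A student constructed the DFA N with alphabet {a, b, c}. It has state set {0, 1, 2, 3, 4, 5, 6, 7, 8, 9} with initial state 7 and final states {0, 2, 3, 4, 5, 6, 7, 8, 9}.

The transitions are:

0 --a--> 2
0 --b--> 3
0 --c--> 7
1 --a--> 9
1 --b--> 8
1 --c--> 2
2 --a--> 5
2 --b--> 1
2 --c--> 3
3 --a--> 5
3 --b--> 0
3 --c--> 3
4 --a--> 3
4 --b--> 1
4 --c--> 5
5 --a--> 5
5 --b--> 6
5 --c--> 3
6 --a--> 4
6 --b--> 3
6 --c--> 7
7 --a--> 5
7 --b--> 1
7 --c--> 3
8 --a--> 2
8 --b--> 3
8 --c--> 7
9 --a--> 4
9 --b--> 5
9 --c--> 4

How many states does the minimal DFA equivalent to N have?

4

P0 = {0,2,3,4,5,6,7,8,9} | {1}.
On input b, block {0,2,3,4,5,6,7,8,9} splits into {0,3,5,6,8,9} and {2,4,7}.
Refine {0,3,5,6,8,9} on symbol a: members go to different blocks, giving {0,6,8,9} and {3,5}.
Stable partition: {0,6,8,9} | {1} | {2,4,7} | {3,5} — 4 equivalence classes.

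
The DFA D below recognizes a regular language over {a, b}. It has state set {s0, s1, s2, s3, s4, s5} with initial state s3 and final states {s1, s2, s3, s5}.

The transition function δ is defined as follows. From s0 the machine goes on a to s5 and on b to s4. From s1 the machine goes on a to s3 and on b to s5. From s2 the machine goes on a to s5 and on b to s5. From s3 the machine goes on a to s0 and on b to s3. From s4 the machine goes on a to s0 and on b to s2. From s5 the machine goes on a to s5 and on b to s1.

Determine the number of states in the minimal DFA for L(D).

P0 = {s1,s2,s3,s5} | {s0,s4}.
Refine {s1,s2,s3,s5} on symbol a: members go to different blocks, giving {s1,s2,s5} and {s3}.
Refine {s1,s2,s5} on symbol a: members go to different blocks, giving {s2,s5} and {s1}.
On input b, block {s2,s5} splits into {s2} and {s5}.
On input a, block {s0,s4} splits into {s0} and {s4}.
The partition is now stable with 6 blocks: {s2} | {s0} | {s3} | {s1} | {s5} | {s4}.

6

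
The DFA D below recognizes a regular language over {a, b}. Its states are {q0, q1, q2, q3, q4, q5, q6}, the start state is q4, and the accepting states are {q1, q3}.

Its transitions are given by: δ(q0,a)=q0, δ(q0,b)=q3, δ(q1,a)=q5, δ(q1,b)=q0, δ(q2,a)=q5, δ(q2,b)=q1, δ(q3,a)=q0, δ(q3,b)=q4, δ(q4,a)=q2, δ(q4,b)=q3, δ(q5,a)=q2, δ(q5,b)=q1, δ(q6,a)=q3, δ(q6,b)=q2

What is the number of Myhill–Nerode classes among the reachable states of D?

Reachable states from the start: {q0,q1,q2,q3,q4,q5}. Unreachable: {q6} — drop them.
Start with accepting vs non-accepting: {q1,q3} | {q0,q2,q4,q5}.
Stable partition: {q1,q3} | {q0,q2,q4,q5} — 2 equivalence classes.

2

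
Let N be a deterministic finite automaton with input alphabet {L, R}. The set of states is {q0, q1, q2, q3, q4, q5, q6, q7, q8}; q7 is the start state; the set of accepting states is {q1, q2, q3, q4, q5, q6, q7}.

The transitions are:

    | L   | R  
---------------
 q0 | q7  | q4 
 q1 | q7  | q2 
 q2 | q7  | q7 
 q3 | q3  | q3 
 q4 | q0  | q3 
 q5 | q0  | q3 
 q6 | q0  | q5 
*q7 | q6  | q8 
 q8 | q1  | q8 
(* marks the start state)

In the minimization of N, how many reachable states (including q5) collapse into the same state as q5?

2

Every state is reachable, so we keep all 9.
Start with accepting vs non-accepting: {q1,q2,q3,q4,q5,q6,q7} | {q0,q8}.
On input L, block {q1,q2,q3,q4,q5,q6,q7} splits into {q1,q2,q3,q7} and {q4,q5,q6}.
On input L, block {q1,q2,q3,q7} splits into {q1,q2,q3} and {q7}.
Refine {q1,q2,q3} on symbol L: members go to different blocks, giving {q1,q2} and {q3}.
Split {q1,q2} by δ(·,R) → {q1} and {q2}.
Split {q0,q8} by δ(·,L) → {q0} and {q8}.
On input R, block {q4,q5,q6} splits into {q4,q5} and {q6}.
The partition is now stable with 8 blocks: {q1} | {q0} | {q4,q5} | {q7} | {q3} | {q2} | {q8} | {q6}.
The equivalence class containing q5 is {q4,q5}, of size 2.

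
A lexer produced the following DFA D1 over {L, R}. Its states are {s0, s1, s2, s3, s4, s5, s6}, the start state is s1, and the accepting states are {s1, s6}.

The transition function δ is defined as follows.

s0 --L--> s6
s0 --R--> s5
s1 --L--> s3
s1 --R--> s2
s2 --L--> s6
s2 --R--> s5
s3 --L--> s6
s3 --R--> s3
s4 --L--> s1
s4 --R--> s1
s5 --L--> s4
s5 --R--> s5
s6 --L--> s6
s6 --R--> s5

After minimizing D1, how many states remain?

States {s0} cannot be reached from the start state, so discard them.
Start with accepting vs non-accepting: {s1,s6} | {s2,s3,s4,s5}.
On input L, block {s1,s6} splits into {s1} and {s6}.
Refine {s2,s3,s4,s5} on symbol L: members go to different blocks, giving {s2,s3} and {s4} and {s5}.
Split {s2,s3} by δ(·,R) → {s2} and {s3}.
No further refinement is possible. Final partition (6 blocks): {s1} | {s2} | {s6} | {s4} | {s5} | {s3}.

6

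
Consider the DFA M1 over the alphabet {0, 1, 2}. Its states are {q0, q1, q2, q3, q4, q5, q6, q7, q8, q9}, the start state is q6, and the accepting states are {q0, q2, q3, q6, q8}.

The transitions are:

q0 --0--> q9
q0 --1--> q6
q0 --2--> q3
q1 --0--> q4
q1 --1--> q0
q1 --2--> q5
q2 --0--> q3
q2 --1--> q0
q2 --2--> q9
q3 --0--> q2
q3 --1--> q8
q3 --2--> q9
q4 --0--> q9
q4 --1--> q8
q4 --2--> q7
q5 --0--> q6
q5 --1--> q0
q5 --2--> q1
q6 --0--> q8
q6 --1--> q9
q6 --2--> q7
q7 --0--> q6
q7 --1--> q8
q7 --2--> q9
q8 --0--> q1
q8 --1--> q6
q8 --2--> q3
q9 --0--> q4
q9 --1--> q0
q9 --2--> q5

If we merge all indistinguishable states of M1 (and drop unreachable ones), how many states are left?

P0 = {q0,q2,q3,q6,q8} | {q1,q4,q5,q7,q9}.
On input 0, block {q0,q2,q3,q6,q8} splits into {q2,q3,q6} and {q0,q8}.
Split {q2,q3,q6} by δ(·,0) → {q2,q3} and {q6}.
Refine {q1,q4,q5,q7,q9} on symbol 0: members go to different blocks, giving {q1,q4,q9} and {q5,q7}.
No further refinement is possible. Final partition (5 blocks): {q2,q3} | {q1,q4,q9} | {q0,q8} | {q6} | {q5,q7}.

5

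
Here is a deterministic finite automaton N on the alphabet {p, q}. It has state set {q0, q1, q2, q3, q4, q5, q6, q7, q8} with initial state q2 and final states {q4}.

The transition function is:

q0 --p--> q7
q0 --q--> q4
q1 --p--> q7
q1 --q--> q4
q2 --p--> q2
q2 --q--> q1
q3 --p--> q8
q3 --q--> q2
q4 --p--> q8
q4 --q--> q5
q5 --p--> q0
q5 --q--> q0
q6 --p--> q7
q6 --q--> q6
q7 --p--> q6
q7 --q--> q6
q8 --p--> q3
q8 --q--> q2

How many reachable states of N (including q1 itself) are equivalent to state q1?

Start with accepting vs non-accepting: {q4} | {q0,q1,q2,q3,q5,q6,q7,q8}.
Split {q0,q1,q2,q3,q5,q6,q7,q8} by δ(·,q) → {q2,q3,q5,q6,q7,q8} and {q0,q1}.
Split {q2,q3,q5,q6,q7,q8} by δ(·,p) → {q2,q3,q6,q7,q8} and {q5}.
Split {q2,q3,q6,q7,q8} by δ(·,q) → {q3,q6,q7,q8} and {q2}.
Refine {q3,q6,q7,q8} on symbol q: members go to different blocks, giving {q3,q8} and {q6,q7}.
No further refinement is possible. Final partition (6 blocks): {q4} | {q3,q8} | {q0,q1} | {q5} | {q2} | {q6,q7}.
State q1 belongs to the block {q0,q1}, which has 2 states.

2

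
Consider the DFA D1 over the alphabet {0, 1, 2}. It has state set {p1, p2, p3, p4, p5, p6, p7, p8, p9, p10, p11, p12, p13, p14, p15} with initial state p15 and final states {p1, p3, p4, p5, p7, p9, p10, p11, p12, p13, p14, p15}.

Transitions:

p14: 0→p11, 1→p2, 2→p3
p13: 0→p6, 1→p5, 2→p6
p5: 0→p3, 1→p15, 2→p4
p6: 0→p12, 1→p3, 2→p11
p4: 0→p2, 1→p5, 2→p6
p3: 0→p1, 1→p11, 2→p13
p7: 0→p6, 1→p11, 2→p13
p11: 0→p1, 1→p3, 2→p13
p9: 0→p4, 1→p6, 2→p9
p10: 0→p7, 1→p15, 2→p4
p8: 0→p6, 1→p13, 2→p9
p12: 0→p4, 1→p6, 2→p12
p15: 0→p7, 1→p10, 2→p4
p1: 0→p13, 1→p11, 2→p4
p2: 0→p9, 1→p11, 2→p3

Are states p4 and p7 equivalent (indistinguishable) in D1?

No

Reachable states from the start: {p1,p2,p3,p4,p5,p6,p7,p9,p10,p11,p12,p13,p15}. Unreachable: {p8,p14} — drop them.
Start with accepting vs non-accepting: {p1,p3,p4,p5,p7,p9,p10,p11,p12,p13,p15} | {p2,p6}.
Split {p1,p3,p4,p5,p7,p9,p10,p11,p12,p13,p15} by δ(·,0) → {p1,p3,p5,p9,p10,p11,p12,p15} and {p4,p7,p13}.
On input 0, block {p1,p3,p5,p9,p10,p11,p12,p15} splits into {p1,p9,p10,p12,p15} and {p3,p5,p11}.
Split {p1,p9,p10,p12,p15} by δ(·,1) → {p9,p12} and {p10,p15} and {p1}.
On input 2, block {p4,p7,p13} splits into {p4,p13} and {p7}.
Refine {p3,p5,p11} on symbol 0: members go to different blocks, giving {p3,p11} and {p5}.
Stable partition: {p9,p12} | {p2,p6} | {p4,p13} | {p3,p11} | {p10,p15} | {p1} | {p7} | {p5} — 8 equivalence classes.
p4 and p7 end up in different blocks, so they are distinguishable. For instance, the string '2' is accepted from only p7.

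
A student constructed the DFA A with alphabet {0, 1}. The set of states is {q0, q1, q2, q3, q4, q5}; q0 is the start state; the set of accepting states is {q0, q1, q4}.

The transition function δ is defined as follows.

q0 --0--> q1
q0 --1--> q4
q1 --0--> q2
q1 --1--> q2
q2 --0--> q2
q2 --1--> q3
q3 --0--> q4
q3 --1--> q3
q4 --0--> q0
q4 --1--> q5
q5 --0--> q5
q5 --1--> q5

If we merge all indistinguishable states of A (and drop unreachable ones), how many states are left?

6

Initial partition by acceptance: {q0,q1,q4} | {q2,q3,q5}.
Refine {q0,q1,q4} on symbol 0: members go to different blocks, giving {q0,q4} and {q1}.
On input 0, block {q0,q4} splits into {q0} and {q4}.
On input 0, block {q2,q3,q5} splits into {q2,q5} and {q3}.
Refine {q2,q5} on symbol 1: members go to different blocks, giving {q2} and {q5}.
The partition is now stable with 6 blocks: {q0} | {q2} | {q1} | {q4} | {q3} | {q5}.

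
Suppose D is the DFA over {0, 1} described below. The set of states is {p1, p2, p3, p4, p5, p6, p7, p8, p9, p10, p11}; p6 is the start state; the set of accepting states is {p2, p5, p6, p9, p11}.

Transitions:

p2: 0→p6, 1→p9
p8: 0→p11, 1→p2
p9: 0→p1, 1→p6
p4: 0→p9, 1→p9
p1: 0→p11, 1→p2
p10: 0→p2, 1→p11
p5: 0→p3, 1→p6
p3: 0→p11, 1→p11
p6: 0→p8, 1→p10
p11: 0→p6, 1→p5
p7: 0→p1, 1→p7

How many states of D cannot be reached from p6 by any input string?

No path from p6 leads to p4, p7; the other 9 states are all reachable.

2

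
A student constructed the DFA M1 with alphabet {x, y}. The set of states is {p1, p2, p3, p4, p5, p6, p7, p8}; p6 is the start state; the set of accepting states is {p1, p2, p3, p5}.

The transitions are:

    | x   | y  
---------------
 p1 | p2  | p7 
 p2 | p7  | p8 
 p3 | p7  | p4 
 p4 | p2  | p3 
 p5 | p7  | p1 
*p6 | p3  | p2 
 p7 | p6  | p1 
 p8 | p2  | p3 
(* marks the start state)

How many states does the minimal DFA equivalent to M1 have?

States {p5} cannot be reached from the start state, so discard them.
P0 = {p1,p2,p3} | {p4,p6,p7,p8}.
On input x, block {p1,p2,p3} splits into {p2,p3} and {p1}.
Split {p4,p6,p7,p8} by δ(·,x) → {p4,p6,p8} and {p7}.
Stable partition: {p2,p3} | {p4,p6,p8} | {p1} | {p7} — 4 equivalence classes.

4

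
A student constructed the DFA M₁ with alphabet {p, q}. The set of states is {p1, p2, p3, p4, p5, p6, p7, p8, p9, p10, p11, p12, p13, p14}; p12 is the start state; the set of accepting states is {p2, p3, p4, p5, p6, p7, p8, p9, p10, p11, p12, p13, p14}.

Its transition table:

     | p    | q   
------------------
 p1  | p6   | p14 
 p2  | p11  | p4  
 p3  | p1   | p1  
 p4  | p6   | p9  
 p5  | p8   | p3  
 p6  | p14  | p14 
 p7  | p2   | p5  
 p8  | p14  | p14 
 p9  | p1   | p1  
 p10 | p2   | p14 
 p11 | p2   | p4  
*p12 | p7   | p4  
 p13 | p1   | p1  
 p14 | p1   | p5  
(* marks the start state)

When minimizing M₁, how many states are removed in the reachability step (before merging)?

Starting at p12 and following transitions, the reachable set is {p1, p2, p3, p4, p5, p6, p7, p8, p9, p11, p12, p14}. That leaves p10, p13 unreachable — 2 in total.

2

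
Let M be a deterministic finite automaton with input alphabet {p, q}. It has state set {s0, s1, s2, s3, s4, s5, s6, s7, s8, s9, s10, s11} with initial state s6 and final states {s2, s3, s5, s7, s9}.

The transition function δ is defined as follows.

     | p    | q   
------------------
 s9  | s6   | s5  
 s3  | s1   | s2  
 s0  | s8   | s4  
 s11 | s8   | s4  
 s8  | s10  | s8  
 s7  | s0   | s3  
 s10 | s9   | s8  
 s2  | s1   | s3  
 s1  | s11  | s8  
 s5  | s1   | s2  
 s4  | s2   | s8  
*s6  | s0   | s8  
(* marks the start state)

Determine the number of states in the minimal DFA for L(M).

5

States {s7} cannot be reached from the start state, so discard them.
Start with accepting vs non-accepting: {s2,s3,s5,s9} | {s0,s1,s4,s6,s8,s10,s11}.
Split {s0,s1,s4,s6,s8,s10,s11} by δ(·,p) → {s0,s1,s6,s8,s11} and {s4,s10}.
Refine {s0,s1,s6,s8,s11} on symbol p: members go to different blocks, giving {s0,s1,s6,s11} and {s8}.
Split {s0,s1,s6,s11} by δ(·,p) → {s0,s11} and {s1,s6}.
Stable partition: {s2,s3,s5,s9} | {s0,s11} | {s4,s10} | {s8} | {s1,s6} — 5 equivalence classes.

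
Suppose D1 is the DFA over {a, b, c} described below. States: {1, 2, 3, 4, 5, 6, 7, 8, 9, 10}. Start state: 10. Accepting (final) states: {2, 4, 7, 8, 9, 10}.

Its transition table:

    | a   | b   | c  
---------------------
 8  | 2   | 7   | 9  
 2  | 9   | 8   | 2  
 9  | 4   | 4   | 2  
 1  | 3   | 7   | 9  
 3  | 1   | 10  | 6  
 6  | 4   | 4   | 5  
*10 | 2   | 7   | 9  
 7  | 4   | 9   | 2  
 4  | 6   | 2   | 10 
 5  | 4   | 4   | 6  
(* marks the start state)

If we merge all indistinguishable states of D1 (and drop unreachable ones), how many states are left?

First remove the unreachable states {1,3}; 8 states remain.
P0 = {2,4,7,8,9,10} | {5,6}.
Refine {2,4,7,8,9,10} on symbol a: members go to different blocks, giving {2,7,8,9,10} and {4}.
Refine {2,7,8,9,10} on symbol a: members go to different blocks, giving {2,8,10} and {7,9}.
Refine {2,8,10} on symbol a: members go to different blocks, giving {8,10} and {2}.
Refine {7,9} on symbol b: members go to different blocks, giving {7} and {9}.
No further refinement is possible. Final partition (6 blocks): {8,10} | {5,6} | {4} | {7} | {2} | {9}.

6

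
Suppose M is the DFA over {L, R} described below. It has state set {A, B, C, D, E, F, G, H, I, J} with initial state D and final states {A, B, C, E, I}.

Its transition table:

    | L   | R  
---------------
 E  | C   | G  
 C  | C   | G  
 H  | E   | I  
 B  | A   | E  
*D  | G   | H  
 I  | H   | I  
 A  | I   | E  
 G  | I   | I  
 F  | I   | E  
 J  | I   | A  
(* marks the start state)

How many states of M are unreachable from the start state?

BFS from D reaches {C, D, E, G, H, I}; the 4 state(s) A, B, F, J are never visited.

4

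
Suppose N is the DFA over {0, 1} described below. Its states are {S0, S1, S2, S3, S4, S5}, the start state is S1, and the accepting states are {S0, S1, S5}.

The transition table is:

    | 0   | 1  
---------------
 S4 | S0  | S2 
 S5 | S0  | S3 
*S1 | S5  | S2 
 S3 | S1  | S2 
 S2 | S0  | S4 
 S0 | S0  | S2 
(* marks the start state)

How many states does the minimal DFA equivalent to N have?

Start with accepting vs non-accepting: {S0,S1,S5} | {S2,S3,S4}.
The partition is now stable with 2 blocks: {S0,S1,S5} | {S2,S3,S4}.

2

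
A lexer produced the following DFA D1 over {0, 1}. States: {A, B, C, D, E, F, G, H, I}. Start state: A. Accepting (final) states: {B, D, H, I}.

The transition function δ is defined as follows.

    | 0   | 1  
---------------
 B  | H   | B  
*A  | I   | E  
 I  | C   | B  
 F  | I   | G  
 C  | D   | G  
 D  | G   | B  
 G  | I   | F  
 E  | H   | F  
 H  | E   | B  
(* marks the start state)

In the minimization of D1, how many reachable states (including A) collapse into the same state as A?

5

Start with accepting vs non-accepting: {B,D,H,I} | {A,C,E,F,G}.
Refine {B,D,H,I} on symbol 0: members go to different blocks, giving {D,H,I} and {B}.
No further refinement is possible. Final partition (3 blocks): {D,H,I} | {A,C,E,F,G} | {B}.
The equivalence class containing A is {A,C,E,F,G}, of size 5.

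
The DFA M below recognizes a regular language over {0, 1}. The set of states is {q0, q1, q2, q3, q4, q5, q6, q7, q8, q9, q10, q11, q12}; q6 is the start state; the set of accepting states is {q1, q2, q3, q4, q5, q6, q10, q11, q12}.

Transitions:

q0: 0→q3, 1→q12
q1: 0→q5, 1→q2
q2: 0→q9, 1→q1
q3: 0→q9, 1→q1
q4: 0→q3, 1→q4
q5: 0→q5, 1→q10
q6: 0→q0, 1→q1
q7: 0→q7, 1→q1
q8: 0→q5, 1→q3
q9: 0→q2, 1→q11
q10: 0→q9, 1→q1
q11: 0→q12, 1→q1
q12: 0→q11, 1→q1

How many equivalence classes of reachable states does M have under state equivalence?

Reachable states from the start: {q0,q1,q2,q3,q5,q6,q9,q10,q11,q12}. Unreachable: {q4,q7,q8} — drop them.
Start with accepting vs non-accepting: {q1,q2,q3,q5,q6,q10,q11,q12} | {q0,q9}.
On input 0, block {q1,q2,q3,q5,q6,q10,q11,q12} splits into {q1,q5,q11,q12} and {q2,q3,q6,q10}.
Refine {q1,q5,q11,q12} on symbol 1: members go to different blocks, giving {q1,q5} and {q11,q12}.
Stable partition: {q1,q5} | {q0,q9} | {q2,q3,q6,q10} | {q11,q12} — 4 equivalence classes.

4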